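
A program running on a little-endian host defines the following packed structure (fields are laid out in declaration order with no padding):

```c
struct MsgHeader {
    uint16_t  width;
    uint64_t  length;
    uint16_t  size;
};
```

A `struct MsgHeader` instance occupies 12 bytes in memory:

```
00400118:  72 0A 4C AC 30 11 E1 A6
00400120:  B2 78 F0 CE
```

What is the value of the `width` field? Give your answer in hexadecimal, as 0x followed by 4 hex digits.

`width` is the first field, at byte offset 0, occupying 2 bytes.
Bytes at offsets 0..1: 72 0A.
Little-endian: lowest address holds the least-significant byte.
Reassemble most-significant byte first: 0A 72 → 0x0A72.

0x0A72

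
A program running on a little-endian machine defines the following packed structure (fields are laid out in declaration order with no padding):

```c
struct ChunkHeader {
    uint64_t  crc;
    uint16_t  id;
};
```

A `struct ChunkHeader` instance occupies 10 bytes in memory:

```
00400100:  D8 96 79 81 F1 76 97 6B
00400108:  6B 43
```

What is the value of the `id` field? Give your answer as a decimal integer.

17259

`id` follows `crc` (8 bytes), so it starts at byte offset 8 and occupies 2 bytes.
Bytes at offsets 8..9: 6B 43.
Little-endian stores the least-significant byte at the lowest address.
Reassemble most-significant byte first: 43 6B → 0x436B.
0x436B = 17259.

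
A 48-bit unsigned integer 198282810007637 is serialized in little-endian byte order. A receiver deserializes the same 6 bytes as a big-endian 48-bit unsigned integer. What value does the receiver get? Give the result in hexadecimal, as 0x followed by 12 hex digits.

198282810007637 in 48-bit hexadecimal is 0xB4565074A055.
Stored little-endian, the bytes at ascending addresses are 55 A0 74 50 56 B4.
Read back as big-endian, the last byte is least significant, giving 0x55A0745056B4.

0x55A0745056B4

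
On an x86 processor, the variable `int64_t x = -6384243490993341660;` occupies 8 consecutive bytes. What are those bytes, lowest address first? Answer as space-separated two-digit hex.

Two's complement of -6384243490993341660 in 64 bits: 6384243490993341660 = 0x589963A1404204DC; invert → 0xA7669C5EBFBDFB23; add 1 → 0xA7669C5EBFBDFB24.
Split into bytes (most-significant first): A7 66 9C 5E BF BD FB 24.
Little-endian: lowest address holds the least-significant byte.
So at ascending addresses the bytes are 24 FB BD BF 5E 9C 66 A7.

24 FB BD BF 5E 9C 66 A7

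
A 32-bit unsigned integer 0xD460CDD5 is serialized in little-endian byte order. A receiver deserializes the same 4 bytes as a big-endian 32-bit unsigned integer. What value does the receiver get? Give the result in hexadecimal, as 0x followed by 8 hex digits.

0xD5CD60D4

Stored little-endian, the bytes at ascending addresses are D5 CD 60 D4.
Read back as big-endian, the last byte is least significant, giving 0xD5CD60D4.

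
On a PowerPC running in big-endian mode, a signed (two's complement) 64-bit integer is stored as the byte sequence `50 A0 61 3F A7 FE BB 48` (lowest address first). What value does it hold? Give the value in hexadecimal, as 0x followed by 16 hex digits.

In big-endian order the high byte comes first in memory.
The bytes are already most-significant first: 0x50A0613FA7FEBB48.

0x50A0613FA7FEBB48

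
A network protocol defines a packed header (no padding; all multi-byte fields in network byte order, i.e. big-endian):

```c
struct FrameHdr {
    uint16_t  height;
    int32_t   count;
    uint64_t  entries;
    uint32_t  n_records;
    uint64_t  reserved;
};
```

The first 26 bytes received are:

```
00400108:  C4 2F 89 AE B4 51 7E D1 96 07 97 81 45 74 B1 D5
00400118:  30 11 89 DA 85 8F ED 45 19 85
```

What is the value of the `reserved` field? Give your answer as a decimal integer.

`reserved` follows `height` (2 B), `count` (4 B), `entries` (8 B), `n_records` (4 B), so it starts at offset 2 + 4 + 8 + 4 = 18 and occupies 8 bytes.
Bytes at offsets 18..25: 89 DA 85 8F ED 45 19 85.
Big-endian: lowest address holds the most-significant byte.
The bytes are already most-significant first: 0x89DA858FED451985.
0x89DA858FED451985 = 9933398781326596485.

9933398781326596485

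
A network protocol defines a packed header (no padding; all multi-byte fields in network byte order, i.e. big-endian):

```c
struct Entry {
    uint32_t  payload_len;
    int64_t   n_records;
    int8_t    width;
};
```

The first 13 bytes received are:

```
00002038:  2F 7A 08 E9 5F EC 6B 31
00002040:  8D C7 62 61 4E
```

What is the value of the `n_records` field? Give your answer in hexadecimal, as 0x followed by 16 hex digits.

0x5FEC6B318DC76261

`n_records` follows `payload_len` (4 bytes), so it starts at byte offset 4 and occupies 8 bytes.
Bytes at offsets 4..11: 5F EC 6B 31 8D C7 62 61.
In big-endian order the high byte comes first in memory.
The bytes are already most-significant first: 0x5FEC6B318DC76261.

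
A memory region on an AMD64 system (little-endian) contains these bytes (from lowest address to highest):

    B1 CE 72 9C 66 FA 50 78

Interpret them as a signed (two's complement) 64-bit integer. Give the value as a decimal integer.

8669704601306582705

Little-endian: lowest address holds the least-significant byte.
Reassemble most-significant byte first: 78 50 FA 66 9C 72 CE B1 → 0x7850FA669C72CEB1.
0x7850FA669C72CEB1 = 8669704601306582705.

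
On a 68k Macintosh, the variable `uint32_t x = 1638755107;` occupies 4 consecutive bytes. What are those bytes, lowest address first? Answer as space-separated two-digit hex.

1638755107 in hexadecimal, padded to 32 bits, is 0x61AD6B23.
Split into bytes (most-significant first): 61 AD 6B 23.
Big-endian: lowest address holds the most-significant byte.
So the memory order matches the most-significant-first order: 61 AD 6B 23.

61 AD 6B 23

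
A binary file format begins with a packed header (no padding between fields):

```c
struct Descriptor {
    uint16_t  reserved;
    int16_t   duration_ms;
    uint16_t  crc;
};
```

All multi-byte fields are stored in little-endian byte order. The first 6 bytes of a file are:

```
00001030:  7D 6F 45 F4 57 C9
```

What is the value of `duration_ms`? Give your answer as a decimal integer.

`duration_ms` follows `reserved` (2 bytes), so it starts at byte offset 2 and occupies 2 bytes.
Bytes at offsets 2..3: 45 F4.
Little-endian stores the least-significant byte at the lowest address.
Reassemble most-significant byte first: F4 45 → 0xF445.
Top bit is set, so as a signed 16-bit value this is 0xF445 − 2^16 = -3003.

-3003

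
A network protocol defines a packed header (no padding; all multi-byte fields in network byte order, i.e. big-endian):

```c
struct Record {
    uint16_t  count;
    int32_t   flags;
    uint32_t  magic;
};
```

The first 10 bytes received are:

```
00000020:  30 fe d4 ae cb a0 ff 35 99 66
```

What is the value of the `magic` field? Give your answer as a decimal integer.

`magic` follows `count` (2 B), `flags` (4 B), so it starts at offset 2 + 4 = 6 and occupies 4 bytes.
Bytes at offsets 6..9: FF 35 99 66.
Big-endian stores the most-significant byte at the lowest address.
The bytes are already most-significant first: 0xFF359966.
0xFF359966 = 4281702758.

4281702758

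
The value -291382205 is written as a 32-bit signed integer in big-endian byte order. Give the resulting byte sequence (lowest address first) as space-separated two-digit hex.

EE A1 DC 43

Two's complement of -291382205 in 32 bits: 291382205 = 0x115E23BD; invert → 0xEEA1DC42; add 1 → 0xEEA1DC43.
Split into bytes (most-significant first): EE A1 DC 43.
Big-endian stores the most-significant byte at the lowest address.
So the memory order matches the most-significant-first order: EE A1 DC 43.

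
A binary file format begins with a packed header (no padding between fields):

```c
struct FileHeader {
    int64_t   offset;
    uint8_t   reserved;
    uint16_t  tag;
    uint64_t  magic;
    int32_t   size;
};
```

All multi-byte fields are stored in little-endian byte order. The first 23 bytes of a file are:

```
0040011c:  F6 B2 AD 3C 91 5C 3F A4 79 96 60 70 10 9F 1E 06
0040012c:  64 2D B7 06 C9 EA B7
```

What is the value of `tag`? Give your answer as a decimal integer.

24726

`tag` follows `offset` (8 B), `reserved` (1 B), so it starts at offset 8 + 1 = 9 and occupies 2 bytes.
Bytes at offsets 9..10: 96 60.
In little-endian order the low byte comes first in memory.
Reassemble most-significant byte first: 60 96 → 0x6096.
0x6096 = 24726.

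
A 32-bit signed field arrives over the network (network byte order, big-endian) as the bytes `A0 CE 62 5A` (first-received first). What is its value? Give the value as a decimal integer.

Big-endian: lowest address holds the most-significant byte.
The bytes are already most-significant first: 0xA0CE625A.
Top bit is set, so as a signed 32-bit value this is 0xA0CE625A − 2^32 = -1597087142.

-1597087142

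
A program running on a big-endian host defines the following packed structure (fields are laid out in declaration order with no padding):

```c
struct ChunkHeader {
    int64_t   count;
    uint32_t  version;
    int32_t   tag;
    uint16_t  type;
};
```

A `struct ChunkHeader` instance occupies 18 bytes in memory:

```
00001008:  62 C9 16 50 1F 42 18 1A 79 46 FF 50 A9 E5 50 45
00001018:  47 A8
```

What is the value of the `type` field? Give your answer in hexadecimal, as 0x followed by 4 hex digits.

`type` follows `count` (8 B), `version` (4 B), `tag` (4 B), so it starts at offset 8 + 4 + 4 = 16 and occupies 2 bytes.
Bytes at offsets 16..17: 47 A8.
In big-endian order the high byte comes first in memory.
The bytes are already most-significant first: 0x47A8.

0x47A8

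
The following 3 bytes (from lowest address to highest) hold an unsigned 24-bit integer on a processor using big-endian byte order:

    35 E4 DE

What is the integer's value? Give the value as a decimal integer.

3531998

Big-endian stores the most-significant byte at the lowest address.
The bytes are already most-significant first: 0x35E4DE.
0x35E4DE = 3531998.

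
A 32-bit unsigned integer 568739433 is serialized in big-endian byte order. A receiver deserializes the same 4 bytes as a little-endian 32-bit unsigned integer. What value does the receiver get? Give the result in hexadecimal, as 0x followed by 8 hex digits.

0x6946E621

568739433 in 32-bit hexadecimal is 0x21E64669.
Stored big-endian, the bytes at ascending addresses are 21 E6 46 69.
Read back as little-endian, the first byte is least significant, giving 0x6946E621.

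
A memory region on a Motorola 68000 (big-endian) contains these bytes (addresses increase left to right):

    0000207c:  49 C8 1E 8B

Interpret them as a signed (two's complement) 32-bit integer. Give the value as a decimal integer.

Big-endian stores the most-significant byte at the lowest address.
The bytes are already most-significant first: 0x49C81E8B.
0x49C81E8B = 1237851787.

1237851787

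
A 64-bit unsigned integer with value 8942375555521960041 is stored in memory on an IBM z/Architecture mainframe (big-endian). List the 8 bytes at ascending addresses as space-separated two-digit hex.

8942375555521960041 in hexadecimal, padded to 64 bits, is 0x7C19B3306305D869.
Split into bytes (most-significant first): 7C 19 B3 30 63 05 D8 69.
Big-endian stores the most-significant byte at the lowest address.
So the memory order matches the most-significant-first order: 7C 19 B3 30 63 05 D8 69.

7C 19 B3 30 63 05 D8 69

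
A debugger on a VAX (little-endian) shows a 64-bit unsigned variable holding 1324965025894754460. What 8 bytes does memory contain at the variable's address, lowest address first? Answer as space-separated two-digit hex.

9C E8 45 CC AB 38 63 12

1324965025894754460 in hexadecimal, padded to 64 bits, is 0x126338ABCC45E89C.
Split into bytes (most-significant first): 12 63 38 AB CC 45 E8 9C.
Little-endian: lowest address holds the least-significant byte.
So at ascending addresses the bytes are 9C E8 45 CC AB 38 63 12.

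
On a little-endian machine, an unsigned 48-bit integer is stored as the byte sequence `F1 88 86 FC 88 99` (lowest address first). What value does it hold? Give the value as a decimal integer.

168813631277297

In little-endian order the low byte comes first in memory.
Reassemble most-significant byte first: 99 88 FC 86 88 F1 → 0x9988FC8688F1.
0x9988FC8688F1 = 168813631277297.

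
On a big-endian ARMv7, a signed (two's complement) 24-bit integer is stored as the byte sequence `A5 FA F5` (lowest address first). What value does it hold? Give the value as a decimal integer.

Big-endian: lowest address holds the most-significant byte.
The bytes are already most-significant first: 0xA5FAF5.
Top bit is set, so as a signed 24-bit value this is 0xA5FAF5 − 2^24 = -5899531.

-5899531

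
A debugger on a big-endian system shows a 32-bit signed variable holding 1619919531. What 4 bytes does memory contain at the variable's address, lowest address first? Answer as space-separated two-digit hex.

60 8E 02 AB

1619919531 in hexadecimal, padded to 32 bits, is 0x608E02AB.
Split into bytes (most-significant first): 60 8E 02 AB.
Big-endian stores the most-significant byte at the lowest address.
So the memory order matches the most-significant-first order: 60 8E 02 AB.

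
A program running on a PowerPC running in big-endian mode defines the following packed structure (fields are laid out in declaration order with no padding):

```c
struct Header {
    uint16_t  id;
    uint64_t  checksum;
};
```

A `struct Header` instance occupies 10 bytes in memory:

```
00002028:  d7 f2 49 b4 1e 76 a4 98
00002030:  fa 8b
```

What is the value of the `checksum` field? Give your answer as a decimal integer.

5310903355493120651

`checksum` follows `id` (2 bytes), so it starts at byte offset 2 and occupies 8 bytes.
Bytes at offsets 2..9: 49 B4 1E 76 A4 98 FA 8B.
Big-endian: lowest address holds the most-significant byte.
The bytes are already most-significant first: 0x49B41E76A498FA8B.
0x49B41E76A498FA8B = 5310903355493120651.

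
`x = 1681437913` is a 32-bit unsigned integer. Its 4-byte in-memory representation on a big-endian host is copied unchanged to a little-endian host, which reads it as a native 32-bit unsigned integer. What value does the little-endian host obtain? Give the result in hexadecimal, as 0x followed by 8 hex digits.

0xD9B43864

1681437913 in 32-bit hexadecimal is 0x6438B4D9.
Stored big-endian, the bytes at ascending addresses are 64 38 B4 D9.
Read back as little-endian, the first byte is least significant, giving 0xD9B43864.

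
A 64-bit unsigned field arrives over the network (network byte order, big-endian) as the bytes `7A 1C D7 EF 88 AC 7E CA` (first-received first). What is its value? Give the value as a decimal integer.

Big-endian: lowest address holds the most-significant byte.
The bytes are already most-significant first: 0x7A1CD7EF88AC7ECA.
0x7A1CD7EF88AC7ECA = 8799145195765268170.

8799145195765268170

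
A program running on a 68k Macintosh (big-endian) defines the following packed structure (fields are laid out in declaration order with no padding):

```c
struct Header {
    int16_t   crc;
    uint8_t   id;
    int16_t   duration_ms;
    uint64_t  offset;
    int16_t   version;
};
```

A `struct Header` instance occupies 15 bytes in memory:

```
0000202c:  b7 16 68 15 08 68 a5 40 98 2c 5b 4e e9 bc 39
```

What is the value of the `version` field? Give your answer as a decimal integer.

-17351

`version` follows `crc` (2 B), `id` (1 B), `duration_ms` (2 B), `offset` (8 B), so it starts at offset 2 + 1 + 2 + 8 = 13 and occupies 2 bytes.
Bytes at offsets 13..14: BC 39.
Big-endian stores the most-significant byte at the lowest address.
The bytes are already most-significant first: 0xBC39.
Top bit is set, so as a signed 16-bit value this is 0xBC39 − 2^16 = -17351.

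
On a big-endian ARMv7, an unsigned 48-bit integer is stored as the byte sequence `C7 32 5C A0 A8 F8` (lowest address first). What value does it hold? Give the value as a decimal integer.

219019116325112

In big-endian order the high byte comes first in memory.
The bytes are already most-significant first: 0xC7325CA0A8F8.
0xC7325CA0A8F8 = 219019116325112.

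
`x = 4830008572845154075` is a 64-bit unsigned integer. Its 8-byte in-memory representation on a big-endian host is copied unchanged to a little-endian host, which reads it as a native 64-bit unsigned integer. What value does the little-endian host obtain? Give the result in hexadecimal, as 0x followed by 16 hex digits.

0x1BDF86DE34A30743

4830008572845154075 in 64-bit hexadecimal is 0x4307A334DE86DF1B.
Stored big-endian, the bytes at ascending addresses are 43 07 A3 34 DE 86 DF 1B.
Read back as little-endian, the first byte is least significant, giving 0x1BDF86DE34A30743.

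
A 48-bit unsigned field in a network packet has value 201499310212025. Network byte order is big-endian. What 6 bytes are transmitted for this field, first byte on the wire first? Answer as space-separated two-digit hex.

B7 43 36 CE C3 B9

201499310212025 in hexadecimal, padded to 48 bits, is 0xB74336CEC3B9.
Split into bytes (most-significant first): B7 43 36 CE C3 B9.
In big-endian order the high byte comes first in memory.
So the memory order matches the most-significant-first order: B7 43 36 CE C3 B9.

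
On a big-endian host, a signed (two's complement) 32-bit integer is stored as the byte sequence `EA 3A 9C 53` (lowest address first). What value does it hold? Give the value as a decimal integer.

Big-endian stores the most-significant byte at the lowest address.
The bytes are already most-significant first: 0xEA3A9C53.
Top bit is set, so as a signed 32-bit value this is 0xEA3A9C53 − 2^32 = -365257645.

-365257645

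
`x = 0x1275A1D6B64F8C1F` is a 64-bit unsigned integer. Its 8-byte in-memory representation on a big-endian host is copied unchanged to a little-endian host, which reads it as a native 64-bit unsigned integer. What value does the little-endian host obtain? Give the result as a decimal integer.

2273279558618805522

Stored big-endian, the bytes at ascending addresses are 12 75 A1 D6 B6 4F 8C 1F.
Read back as little-endian, the first byte is least significant, giving 0x1F8C4FB6D6A17512.
0x1F8C4FB6D6A17512 = 2273279558618805522.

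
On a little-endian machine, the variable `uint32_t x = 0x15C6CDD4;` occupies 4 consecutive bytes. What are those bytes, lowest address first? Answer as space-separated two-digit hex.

Split into bytes (most-significant first): 15 C6 CD D4.
In little-endian order the low byte comes first in memory.
So at ascending addresses the bytes are D4 CD C6 15.

D4 CD C6 15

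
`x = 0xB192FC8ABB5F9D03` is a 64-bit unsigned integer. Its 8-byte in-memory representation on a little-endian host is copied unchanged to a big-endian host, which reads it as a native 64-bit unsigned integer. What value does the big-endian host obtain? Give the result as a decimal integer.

260469612552688305

Stored little-endian, the bytes at ascending addresses are 03 9D 5F BB 8A FC 92 B1.
Read back as big-endian, the last byte is least significant, giving 0x039D5FBB8AFC92B1.
0x039D5FBB8AFC92B1 = 260469612552688305.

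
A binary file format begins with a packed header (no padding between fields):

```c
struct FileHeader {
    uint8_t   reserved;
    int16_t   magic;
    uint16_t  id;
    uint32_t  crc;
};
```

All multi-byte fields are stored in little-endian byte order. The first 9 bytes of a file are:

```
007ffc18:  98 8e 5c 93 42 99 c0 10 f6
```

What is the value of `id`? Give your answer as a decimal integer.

`id` follows `reserved` (1 B), `magic` (2 B), so it starts at offset 1 + 2 = 3 and occupies 2 bytes.
Bytes at offsets 3..4: 93 42.
Little-endian: lowest address holds the least-significant byte.
Reassemble most-significant byte first: 42 93 → 0x4293.
0x4293 = 17043.

17043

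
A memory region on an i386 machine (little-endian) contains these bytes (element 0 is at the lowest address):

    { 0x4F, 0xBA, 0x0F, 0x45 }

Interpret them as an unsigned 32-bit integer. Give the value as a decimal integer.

In little-endian order the low byte comes first in memory.
Reassemble most-significant byte first: 45 0F BA 4F → 0x450FBA4F.
0x450FBA4F = 1158658639.

1158658639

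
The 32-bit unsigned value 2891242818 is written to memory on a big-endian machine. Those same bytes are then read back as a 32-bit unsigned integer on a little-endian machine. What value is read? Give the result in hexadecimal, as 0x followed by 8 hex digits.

2891242818 in 32-bit hexadecimal is 0xAC54DD42.
Stored big-endian, the bytes at ascending addresses are AC 54 DD 42.
Read back as little-endian, the first byte is least significant, giving 0x42DD54AC.

0x42DD54AC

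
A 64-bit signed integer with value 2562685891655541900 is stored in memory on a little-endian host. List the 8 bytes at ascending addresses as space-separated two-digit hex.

2562685891655541900 in hexadecimal, padded to 64 bits, is 0x23907D3DA308A48C.
Split into bytes (most-significant first): 23 90 7D 3D A3 08 A4 8C.
Little-endian stores the least-significant byte at the lowest address.
So at ascending addresses the bytes are 8C A4 08 A3 3D 7D 90 23.

8C A4 08 A3 3D 7D 90 23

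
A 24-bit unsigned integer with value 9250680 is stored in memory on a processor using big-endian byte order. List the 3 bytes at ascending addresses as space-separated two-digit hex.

8D 27 78

9250680 in hexadecimal, padded to 24 bits, is 0x8D2778.
Split into bytes (most-significant first): 8D 27 78.
Big-endian: lowest address holds the most-significant byte.
So the memory order matches the most-significant-first order: 8D 27 78.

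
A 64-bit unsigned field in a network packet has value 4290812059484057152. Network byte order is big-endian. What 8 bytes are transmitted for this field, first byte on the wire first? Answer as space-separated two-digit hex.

4290812059484057152 in hexadecimal, padded to 64 bits, is 0x3B8C06D59B826E40.
Split into bytes (most-significant first): 3B 8C 06 D5 9B 82 6E 40.
In big-endian order the high byte comes first in memory.
So the memory order matches the most-significant-first order: 3B 8C 06 D5 9B 82 6E 40.

3B 8C 06 D5 9B 82 6E 40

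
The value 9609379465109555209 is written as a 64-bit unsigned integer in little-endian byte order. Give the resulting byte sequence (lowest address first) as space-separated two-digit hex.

09 C8 C9 F9 B5 5F 5B 85

9609379465109555209 in hexadecimal, padded to 64 bits, is 0x855B5FB5F9C9C809.
Split into bytes (most-significant first): 85 5B 5F B5 F9 C9 C8 09.
In little-endian order the low byte comes first in memory.
So at ascending addresses the bytes are 09 C8 C9 F9 B5 5F 5B 85.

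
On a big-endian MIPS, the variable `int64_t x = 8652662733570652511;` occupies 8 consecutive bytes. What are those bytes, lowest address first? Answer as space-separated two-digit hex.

8652662733570652511 in hexadecimal, padded to 64 bits, is 0x78146EE993BD395F.
Split into bytes (most-significant first): 78 14 6E E9 93 BD 39 5F.
Big-endian stores the most-significant byte at the lowest address.
So the memory order matches the most-significant-first order: 78 14 6E E9 93 BD 39 5F.

78 14 6E E9 93 BD 39 5F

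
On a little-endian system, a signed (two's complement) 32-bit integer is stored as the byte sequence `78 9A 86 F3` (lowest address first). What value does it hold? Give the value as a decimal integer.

-209282440

Little-endian stores the least-significant byte at the lowest address.
Reassemble most-significant byte first: F3 86 9A 78 → 0xF3869A78.
Top bit is set, so as a signed 32-bit value this is 0xF3869A78 − 2^32 = -209282440.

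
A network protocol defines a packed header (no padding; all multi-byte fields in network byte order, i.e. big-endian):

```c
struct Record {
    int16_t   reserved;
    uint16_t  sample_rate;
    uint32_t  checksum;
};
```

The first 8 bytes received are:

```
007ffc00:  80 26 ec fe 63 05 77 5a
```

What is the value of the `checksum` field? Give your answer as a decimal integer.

`checksum` follows `reserved` (2 B), `sample_rate` (2 B), so it starts at offset 2 + 2 = 4 and occupies 4 bytes.
Bytes at offsets 4..7: 63 05 77 5A.
Big-endian stores the most-significant byte at the lowest address.
The bytes are already most-significant first: 0x6305775A.
0x6305775A = 1661302618.

1661302618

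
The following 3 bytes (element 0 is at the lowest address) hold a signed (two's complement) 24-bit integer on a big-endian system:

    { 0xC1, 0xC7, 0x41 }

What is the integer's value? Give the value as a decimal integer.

In big-endian order the high byte comes first in memory.
The bytes are already most-significant first: 0xC1C741.
Top bit is set, so as a signed 24-bit value this is 0xC1C741 − 2^24 = -4077759.

-4077759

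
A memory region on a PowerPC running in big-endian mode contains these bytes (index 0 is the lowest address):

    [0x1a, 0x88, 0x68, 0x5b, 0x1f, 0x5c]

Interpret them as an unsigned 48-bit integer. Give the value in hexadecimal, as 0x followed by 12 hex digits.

Big-endian: lowest address holds the most-significant byte.
The bytes are already most-significant first: 0x1A88685B1F5C.

0x1A88685B1F5C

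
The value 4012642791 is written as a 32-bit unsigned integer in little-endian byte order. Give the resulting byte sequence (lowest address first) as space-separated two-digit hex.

E7 11 2C EF

4012642791 in hexadecimal, padded to 32 bits, is 0xEF2C11E7.
Split into bytes (most-significant first): EF 2C 11 E7.
Little-endian stores the least-significant byte at the lowest address.
So at ascending addresses the bytes are E7 11 2C EF.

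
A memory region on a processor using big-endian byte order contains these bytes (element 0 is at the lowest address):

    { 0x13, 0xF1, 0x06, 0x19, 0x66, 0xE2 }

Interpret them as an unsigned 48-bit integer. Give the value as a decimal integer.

21925910374114

Big-endian stores the most-significant byte at the lowest address.
The bytes are already most-significant first: 0x13F1061966E2.
0x13F1061966E2 = 21925910374114.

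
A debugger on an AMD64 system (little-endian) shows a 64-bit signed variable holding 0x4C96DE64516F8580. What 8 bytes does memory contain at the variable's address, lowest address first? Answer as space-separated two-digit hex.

Split into bytes (most-significant first): 4C 96 DE 64 51 6F 85 80.
Little-endian: lowest address holds the least-significant byte.
So at ascending addresses the bytes are 80 85 6F 51 64 DE 96 4C.

80 85 6F 51 64 DE 96 4C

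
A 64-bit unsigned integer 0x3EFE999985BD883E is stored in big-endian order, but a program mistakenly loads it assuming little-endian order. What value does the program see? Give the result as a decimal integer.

Stored big-endian, the bytes at ascending addresses are 3E FE 99 99 85 BD 88 3E.
Read back as little-endian, the first byte is least significant, giving 0x3E88BD859999FE3E.
0x3E88BD859999FE3E = 4506059808689487422.

4506059808689487422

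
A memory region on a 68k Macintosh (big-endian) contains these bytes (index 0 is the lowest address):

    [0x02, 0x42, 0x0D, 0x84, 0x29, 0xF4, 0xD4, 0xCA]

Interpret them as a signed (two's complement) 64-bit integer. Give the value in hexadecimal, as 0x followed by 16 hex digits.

0x02420D8429F4D4CA

In big-endian order the high byte comes first in memory.
The bytes are already most-significant first: 0x02420D8429F4D4CA.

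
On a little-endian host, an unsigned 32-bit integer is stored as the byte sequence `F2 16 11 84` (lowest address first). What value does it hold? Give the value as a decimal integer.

2215712498

Little-endian stores the least-significant byte at the lowest address.
Reassemble most-significant byte first: 84 11 16 F2 → 0x841116F2.
0x841116F2 = 2215712498.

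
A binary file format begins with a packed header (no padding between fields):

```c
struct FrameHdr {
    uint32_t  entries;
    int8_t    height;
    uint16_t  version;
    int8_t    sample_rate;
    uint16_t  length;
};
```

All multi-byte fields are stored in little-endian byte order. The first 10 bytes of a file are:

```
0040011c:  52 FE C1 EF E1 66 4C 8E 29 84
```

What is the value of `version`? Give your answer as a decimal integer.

`version` follows `entries` (4 B), `height` (1 B), so it starts at offset 4 + 1 = 5 and occupies 2 bytes.
Bytes at offsets 5..6: 66 4C.
Little-endian: lowest address holds the least-significant byte.
Reassemble most-significant byte first: 4C 66 → 0x4C66.
0x4C66 = 19558.

19558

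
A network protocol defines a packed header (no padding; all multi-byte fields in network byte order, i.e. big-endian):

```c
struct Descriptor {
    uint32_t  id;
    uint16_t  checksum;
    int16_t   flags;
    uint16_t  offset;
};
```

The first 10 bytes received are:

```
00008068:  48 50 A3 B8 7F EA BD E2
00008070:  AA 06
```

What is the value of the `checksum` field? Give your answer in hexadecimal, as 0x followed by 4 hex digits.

`checksum` follows `id` (4 bytes), so it starts at byte offset 4 and occupies 2 bytes.
Bytes at offsets 4..5: 7F EA.
In big-endian order the high byte comes first in memory.
The bytes are already most-significant first: 0x7FEA.

0x7FEA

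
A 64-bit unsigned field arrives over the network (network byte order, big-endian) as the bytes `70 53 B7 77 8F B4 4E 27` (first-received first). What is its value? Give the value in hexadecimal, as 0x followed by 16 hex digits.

In big-endian order the high byte comes first in memory.
The bytes are already most-significant first: 0x7053B7778FB44E27.

0x7053B7778FB44E27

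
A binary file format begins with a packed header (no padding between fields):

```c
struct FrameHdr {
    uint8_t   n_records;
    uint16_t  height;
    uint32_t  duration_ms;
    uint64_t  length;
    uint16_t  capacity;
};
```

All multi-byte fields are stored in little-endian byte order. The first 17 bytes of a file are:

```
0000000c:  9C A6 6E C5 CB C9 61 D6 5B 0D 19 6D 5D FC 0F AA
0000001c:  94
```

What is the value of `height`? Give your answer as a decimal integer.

`height` follows `n_records` (1 byte), so it starts at byte offset 1 and occupies 2 bytes.
Bytes at offsets 1..2: A6 6E.
Little-endian stores the least-significant byte at the lowest address.
Reassemble most-significant byte first: 6E A6 → 0x6EA6.
0x6EA6 = 28326.

28326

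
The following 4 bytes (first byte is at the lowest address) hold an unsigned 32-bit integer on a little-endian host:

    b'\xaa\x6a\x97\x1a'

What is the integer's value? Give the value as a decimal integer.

446130858

Little-endian stores the least-significant byte at the lowest address.
Reassemble most-significant byte first: 1A 97 6A AA → 0x1A976AAA.
0x1A976AAA = 446130858.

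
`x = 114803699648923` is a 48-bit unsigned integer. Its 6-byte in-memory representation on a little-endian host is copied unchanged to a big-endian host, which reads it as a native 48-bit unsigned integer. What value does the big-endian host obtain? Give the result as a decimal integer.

171015880665448

114803699648923 in 48-bit hexadecimal is 0x6869D1BC899B.
Stored little-endian, the bytes at ascending addresses are 9B 89 BC D1 69 68.
Read back as big-endian, the last byte is least significant, giving 0x9B89BCD16968.
0x9B89BCD16968 = 171015880665448.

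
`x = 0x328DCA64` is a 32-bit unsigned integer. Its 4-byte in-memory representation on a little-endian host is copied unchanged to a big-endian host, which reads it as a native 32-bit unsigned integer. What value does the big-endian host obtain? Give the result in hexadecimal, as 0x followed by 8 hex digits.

Stored little-endian, the bytes at ascending addresses are 64 CA 8D 32.
Read back as big-endian, the last byte is least significant, giving 0x64CA8D32.

0x64CA8D32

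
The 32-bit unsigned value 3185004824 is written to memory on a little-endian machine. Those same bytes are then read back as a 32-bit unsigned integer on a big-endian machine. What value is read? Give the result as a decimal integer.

3185004824 in 32-bit hexadecimal is 0xBDD75118.
Stored little-endian, the bytes at ascending addresses are 18 51 D7 BD.
Read back as big-endian, the last byte is least significant, giving 0x1851D7BD.
0x1851D7BD = 408016829.

408016829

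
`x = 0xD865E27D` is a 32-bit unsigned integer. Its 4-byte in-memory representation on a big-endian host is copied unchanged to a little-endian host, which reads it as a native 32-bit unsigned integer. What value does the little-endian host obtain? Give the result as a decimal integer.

2111989208

Stored big-endian, the bytes at ascending addresses are D8 65 E2 7D.
Read back as little-endian, the first byte is least significant, giving 0x7DE265D8.
0x7DE265D8 = 2111989208.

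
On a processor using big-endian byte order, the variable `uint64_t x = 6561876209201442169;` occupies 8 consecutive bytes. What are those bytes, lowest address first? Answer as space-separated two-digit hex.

5B 10 77 A5 5D 89 ED 79

6561876209201442169 in hexadecimal, padded to 64 bits, is 0x5B1077A55D89ED79.
Split into bytes (most-significant first): 5B 10 77 A5 5D 89 ED 79.
Big-endian: lowest address holds the most-significant byte.
So the memory order matches the most-significant-first order: 5B 10 77 A5 5D 89 ED 79.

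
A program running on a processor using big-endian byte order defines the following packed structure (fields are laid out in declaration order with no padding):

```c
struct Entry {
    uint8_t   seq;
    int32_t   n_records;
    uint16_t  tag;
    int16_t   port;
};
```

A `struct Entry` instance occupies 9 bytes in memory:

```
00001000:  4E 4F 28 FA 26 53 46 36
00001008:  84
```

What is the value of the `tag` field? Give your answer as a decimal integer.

21318

`tag` follows `seq` (1 B), `n_records` (4 B), so it starts at offset 1 + 4 = 5 and occupies 2 bytes.
Bytes at offsets 5..6: 53 46.
Big-endian: lowest address holds the most-significant byte.
The bytes are already most-significant first: 0x5346.
0x5346 = 21318.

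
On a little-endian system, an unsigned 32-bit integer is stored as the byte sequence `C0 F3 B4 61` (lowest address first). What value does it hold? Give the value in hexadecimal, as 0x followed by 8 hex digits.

In little-endian order the low byte comes first in memory.
Reassemble most-significant byte first: 61 B4 F3 C0 → 0x61B4F3C0.

0x61B4F3C0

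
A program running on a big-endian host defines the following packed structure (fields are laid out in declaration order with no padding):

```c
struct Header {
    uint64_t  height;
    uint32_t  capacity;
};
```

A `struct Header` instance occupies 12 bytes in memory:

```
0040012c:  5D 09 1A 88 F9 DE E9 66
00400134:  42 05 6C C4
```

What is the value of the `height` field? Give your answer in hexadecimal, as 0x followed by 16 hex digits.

0x5D091A88F9DEE966

`height` is the first field, at byte offset 0, occupying 8 bytes.
Bytes at offsets 0..7: 5D 09 1A 88 F9 DE E9 66.
In big-endian order the high byte comes first in memory.
The bytes are already most-significant first: 0x5D091A88F9DEE966.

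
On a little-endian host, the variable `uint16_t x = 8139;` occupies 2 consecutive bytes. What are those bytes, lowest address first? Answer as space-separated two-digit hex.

8139 in hexadecimal, padded to 16 bits, is 0x1FCB.
Split into bytes (most-significant first): 1F CB.
Little-endian: lowest address holds the least-significant byte.
So at ascending addresses the bytes are CB 1F.

CB 1F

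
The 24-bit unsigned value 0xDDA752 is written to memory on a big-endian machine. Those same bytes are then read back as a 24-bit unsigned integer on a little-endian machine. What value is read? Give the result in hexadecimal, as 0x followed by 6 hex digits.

0x52A7DD

Stored big-endian, the bytes at ascending addresses are DD A7 52.
Read back as little-endian, the first byte is least significant, giving 0x52A7DD.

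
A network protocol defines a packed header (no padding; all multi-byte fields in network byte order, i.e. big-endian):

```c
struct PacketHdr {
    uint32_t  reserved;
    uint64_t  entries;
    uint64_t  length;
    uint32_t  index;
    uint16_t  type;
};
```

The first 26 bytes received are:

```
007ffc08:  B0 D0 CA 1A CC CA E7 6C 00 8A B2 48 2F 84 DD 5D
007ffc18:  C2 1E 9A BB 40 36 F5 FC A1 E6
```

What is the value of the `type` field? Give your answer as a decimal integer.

41446

`type` follows `reserved` (4 B), `entries` (8 B), `length` (8 B), `index` (4 B), so it starts at offset 4 + 8 + 8 + 4 = 24 and occupies 2 bytes.
Bytes at offsets 24..25: A1 E6.
Big-endian: lowest address holds the most-significant byte.
The bytes are already most-significant first: 0xA1E6.
0xA1E6 = 41446.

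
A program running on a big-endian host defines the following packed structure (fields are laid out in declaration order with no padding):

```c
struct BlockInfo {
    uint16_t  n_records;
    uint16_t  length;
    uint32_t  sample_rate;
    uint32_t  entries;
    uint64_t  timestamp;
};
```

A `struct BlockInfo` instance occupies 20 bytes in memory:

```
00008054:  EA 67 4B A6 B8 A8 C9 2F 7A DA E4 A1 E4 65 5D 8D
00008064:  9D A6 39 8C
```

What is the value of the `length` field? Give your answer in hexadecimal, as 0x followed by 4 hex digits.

`length` follows `n_records` (2 bytes), so it starts at byte offset 2 and occupies 2 bytes.
Bytes at offsets 2..3: 4B A6.
In big-endian order the high byte comes first in memory.
The bytes are already most-significant first: 0x4BA6.

0x4BA6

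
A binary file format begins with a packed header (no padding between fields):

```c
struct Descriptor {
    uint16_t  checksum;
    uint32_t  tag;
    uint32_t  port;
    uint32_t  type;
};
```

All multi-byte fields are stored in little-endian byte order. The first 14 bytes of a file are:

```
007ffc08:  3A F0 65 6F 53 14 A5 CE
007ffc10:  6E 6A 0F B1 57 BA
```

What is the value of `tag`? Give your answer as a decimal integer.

341012325

`tag` follows `checksum` (2 bytes), so it starts at byte offset 2 and occupies 4 bytes.
Bytes at offsets 2..5: 65 6F 53 14.
Little-endian stores the least-significant byte at the lowest address.
Reassemble most-significant byte first: 14 53 6F 65 → 0x14536F65.
0x14536F65 = 341012325.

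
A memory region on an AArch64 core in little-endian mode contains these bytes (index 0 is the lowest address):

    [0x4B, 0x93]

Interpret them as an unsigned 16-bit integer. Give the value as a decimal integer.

Little-endian stores the least-significant byte at the lowest address.
Reassemble most-significant byte first: 93 4B → 0x934B.
0x934B = 37707.

37707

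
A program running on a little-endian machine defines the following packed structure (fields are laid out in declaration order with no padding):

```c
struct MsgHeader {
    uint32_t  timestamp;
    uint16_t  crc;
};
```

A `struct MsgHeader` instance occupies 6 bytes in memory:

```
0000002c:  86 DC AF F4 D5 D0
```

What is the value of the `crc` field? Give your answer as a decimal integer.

`crc` follows `timestamp` (4 bytes), so it starts at byte offset 4 and occupies 2 bytes.
Bytes at offsets 4..5: D5 D0.
Little-endian stores the least-significant byte at the lowest address.
Reassemble most-significant byte first: D0 D5 → 0xD0D5.
0xD0D5 = 53461.

53461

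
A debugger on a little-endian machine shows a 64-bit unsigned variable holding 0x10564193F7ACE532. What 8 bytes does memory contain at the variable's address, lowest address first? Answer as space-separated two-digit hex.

32 E5 AC F7 93 41 56 10

Split into bytes (most-significant first): 10 56 41 93 F7 AC E5 32.
Little-endian stores the least-significant byte at the lowest address.
So at ascending addresses the bytes are 32 E5 AC F7 93 41 56 10.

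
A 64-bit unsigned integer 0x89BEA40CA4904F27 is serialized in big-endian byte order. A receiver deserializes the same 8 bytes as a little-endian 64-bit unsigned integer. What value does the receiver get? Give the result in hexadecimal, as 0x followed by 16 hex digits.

0x274F90A40CA4BE89

Stored big-endian, the bytes at ascending addresses are 89 BE A4 0C A4 90 4F 27.
Read back as little-endian, the first byte is least significant, giving 0x274F90A40CA4BE89.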